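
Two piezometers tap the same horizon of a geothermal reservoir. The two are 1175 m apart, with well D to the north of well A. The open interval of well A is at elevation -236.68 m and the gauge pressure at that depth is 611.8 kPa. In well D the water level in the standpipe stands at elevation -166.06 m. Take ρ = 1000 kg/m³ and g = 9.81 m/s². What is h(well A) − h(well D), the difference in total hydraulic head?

Pressure head at well A: ψ = P/(ρg) = 611.8×1000 / (1000 × 9.81) = 62.36 m.
Total head at well A: h = z + ψ = -236.68 + 62.36 = -174.32 m.
Total head at well D: h = -166.06 m (water level in the piezometer is the total head).
Head difference: h(well A) − h(well D) = -174.32 − (-166.06) = -8.26 m.

Δh ≈ -8.26 m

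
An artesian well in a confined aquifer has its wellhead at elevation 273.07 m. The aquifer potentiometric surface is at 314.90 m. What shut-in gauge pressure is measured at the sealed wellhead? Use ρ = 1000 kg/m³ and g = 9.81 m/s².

P ≈ 410 kPa

Head above the cap: Δh = 314.90 − 273.07 = 41.83 m.
P = ρgΔh = 1000 × 9.81 × 41.83 = 410352 Pa ≈ 410 kPa.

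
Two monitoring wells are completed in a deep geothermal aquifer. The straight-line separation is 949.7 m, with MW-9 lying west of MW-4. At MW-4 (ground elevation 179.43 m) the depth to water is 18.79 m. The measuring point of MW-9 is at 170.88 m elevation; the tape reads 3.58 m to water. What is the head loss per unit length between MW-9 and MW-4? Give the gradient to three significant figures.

i ≈ 0.00701 m/m

Total head at MW-4: h = 179.43 − 18.79 = 160.64 m.
Total head at MW-9: h = 170.88 − 3.58 = 167.30 m.
Head difference: h(MW-4) − h(MW-9) = 160.64 − 167.30 = -6.66 m.
Hydraulic gradient: i = |Δh| / L = 6.66 / 949.7 = 0.00701.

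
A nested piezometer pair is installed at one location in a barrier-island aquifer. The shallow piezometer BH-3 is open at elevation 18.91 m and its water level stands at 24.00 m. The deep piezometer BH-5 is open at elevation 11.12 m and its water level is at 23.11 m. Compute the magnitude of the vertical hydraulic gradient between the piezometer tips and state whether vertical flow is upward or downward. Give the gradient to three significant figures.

|i_v| ≈ 0.114; vertical flow is downward

Total head at BH-3: h = 24.00 m (water level in the standpipe).
Total head at BH-5: h = 23.11 m.
Δh = h(BH-3) − h(BH-5) = 24.00 − 23.11 = 0.89 m.
Vertical separation Δz = 18.91 − 11.12 = 7.79 m.
|i_v| = |Δh| / Δz = 0.89 / 7.79 = 0.114.
Head is higher in the shallow piezometer, so vertical flow is downward (recharge condition).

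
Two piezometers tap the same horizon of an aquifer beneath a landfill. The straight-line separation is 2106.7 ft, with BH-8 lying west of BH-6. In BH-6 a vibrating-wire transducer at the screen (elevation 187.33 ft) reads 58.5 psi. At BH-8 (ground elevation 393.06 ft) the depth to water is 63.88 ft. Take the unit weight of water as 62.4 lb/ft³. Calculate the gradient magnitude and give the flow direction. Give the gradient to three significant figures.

Pressure head at BH-6: ψ = 144·P/γ = 144 × 58.5 / 62.4 = 135.00 ft.
Total head at BH-6: h = z + ψ = 187.33 + 135.00 = 322.33 ft.
Total head at BH-8: h = 393.06 − 63.88 = 329.18 ft.
Head difference: h(BH-6) − h(BH-8) = 322.33 − 329.18 = -6.85 ft.
Hydraulic gradient: i = |Δh| / L = 6.85 / 2106.7 = 0.00325.
Flow is from higher to lower head: from BH-8 toward BH-6, i.e. toward the east.

i ≈ 0.00325; groundwater flows toward the east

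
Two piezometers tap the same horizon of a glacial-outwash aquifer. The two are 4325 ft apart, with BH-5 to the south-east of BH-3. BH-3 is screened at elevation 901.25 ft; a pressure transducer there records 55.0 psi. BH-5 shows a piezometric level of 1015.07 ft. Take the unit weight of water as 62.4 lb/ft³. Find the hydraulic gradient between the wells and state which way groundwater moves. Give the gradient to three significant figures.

i ≈ 0.00303; groundwater flows toward the south-east

Pressure head at BH-3: ψ = 144·P/γ = 144 × 55.0 / 62.4 = 126.92 ft.
Total head at BH-3: h = z + ψ = 901.25 + 126.92 = 1028.17 ft.
Total head at BH-5: h = 1015.07 ft (water level in the piezometer is the total head).
Head difference: h(BH-3) − h(BH-5) = 1028.17 − 1015.07 = 13.10 ft.
Hydraulic gradient: i = |Δh| / L = 13.10 / 4325 = 0.00303.
Flow is from higher to lower head: from BH-3 toward BH-5, i.e. toward the south-east.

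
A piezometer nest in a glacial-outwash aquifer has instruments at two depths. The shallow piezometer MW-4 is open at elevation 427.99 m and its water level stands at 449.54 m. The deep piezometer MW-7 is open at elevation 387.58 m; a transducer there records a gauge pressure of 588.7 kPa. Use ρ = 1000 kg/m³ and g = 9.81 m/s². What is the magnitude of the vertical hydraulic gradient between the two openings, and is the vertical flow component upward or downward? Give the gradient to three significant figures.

Total head at MW-4: h = 449.54 m (water level in the standpipe).
Pressure head at MW-7: ψ = P/(ρg) = 588.7×1000 / (1000 × 9.81) = 60.01 m.
Total head at MW-7: h = z + ψ = 387.58 + 60.01 = 447.59 m.
Δh = h(MW-4) − h(MW-7) = 449.54 − 447.59 = 1.95 m.
Vertical separation Δz = 427.99 − 387.58 = 40.41 m.
|i_v| = |Δh| / Δz = 1.95 / 40.41 = 0.0483.
Head is higher in the shallow piezometer, so vertical flow is downward (recharge condition).

|i_v| ≈ 0.0483; vertical flow is downward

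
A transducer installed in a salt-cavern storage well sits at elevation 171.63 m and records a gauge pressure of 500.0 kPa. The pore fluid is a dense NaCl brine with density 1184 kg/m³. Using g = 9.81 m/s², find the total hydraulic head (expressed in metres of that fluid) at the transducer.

h ≈ 214.68 m

ψ = P/(ρg) = 500.0×1000 / (1184 × 9.81) = 43.05 m.
h = z + ψ = 171.63 + 43.05 = 214.68 m.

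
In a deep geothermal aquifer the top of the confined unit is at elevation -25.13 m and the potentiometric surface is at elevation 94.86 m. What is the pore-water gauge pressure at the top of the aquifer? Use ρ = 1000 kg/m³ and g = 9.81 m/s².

Pressure head at the aquifer top: ψ = h − z = 94.86 − (-25.13) = 119.99 m.
P = ρgψ = 1000 × 9.81 × 119.99 = 1177102 Pa ≈ 1180 kPa.

P ≈ 1180 kPa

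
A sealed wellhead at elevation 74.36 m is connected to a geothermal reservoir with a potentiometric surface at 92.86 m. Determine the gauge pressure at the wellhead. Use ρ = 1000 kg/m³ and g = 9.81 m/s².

P ≈ 181 kPa

Head above the cap: Δh = 92.86 − 74.36 = 18.50 m.
P = ρgΔh = 1000 × 9.81 × 18.50 = 181485 Pa ≈ 181 kPa.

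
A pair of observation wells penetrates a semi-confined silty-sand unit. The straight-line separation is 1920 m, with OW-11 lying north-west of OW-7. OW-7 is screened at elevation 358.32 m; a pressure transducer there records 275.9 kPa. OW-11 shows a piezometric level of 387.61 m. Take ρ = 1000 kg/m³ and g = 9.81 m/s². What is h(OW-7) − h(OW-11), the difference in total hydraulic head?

Δh ≈ -1.17 m

Pressure head at OW-7: ψ = P/(ρg) = 275.9×1000 / (1000 × 9.81) = 28.12 m.
Total head at OW-7: h = z + ψ = 358.32 + 28.12 = 386.44 m.
Total head at OW-11: h = 387.61 m (water level in the piezometer is the total head).
Head difference: h(OW-7) − h(OW-11) = 386.44 − 387.61 = -1.17 m.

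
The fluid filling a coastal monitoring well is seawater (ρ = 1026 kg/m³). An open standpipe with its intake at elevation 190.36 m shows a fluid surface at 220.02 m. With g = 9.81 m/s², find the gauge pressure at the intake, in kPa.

Pressure head ψ = h − z = 220.02 − 190.36 = 29.66 m.
P = ρgψ = 1026 × 9.81 × 29.66 = 298530 Pa ≈ 299 kPa.

P ≈ 299 kPa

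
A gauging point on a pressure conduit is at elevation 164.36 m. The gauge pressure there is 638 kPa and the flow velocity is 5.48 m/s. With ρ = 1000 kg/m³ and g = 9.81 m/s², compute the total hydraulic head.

Pressure head ψ = P/(ρg) = 638×1000 / (1000 × 9.81) = 65.04 m.
Velocity head = v²/(2g) = 5.48² / (2 × 9.81) = 1.531 m.
h = z + ψ + v²/(2g) = 164.36 + 65.04 + 1.531 = 230.93 m.

h ≈ 230.93 m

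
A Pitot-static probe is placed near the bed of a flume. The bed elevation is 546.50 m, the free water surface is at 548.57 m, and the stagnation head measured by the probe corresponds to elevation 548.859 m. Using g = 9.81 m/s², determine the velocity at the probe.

Near the bed, under hydrostatic conditions, the piezometric head (z + ψ) equals the free-surface elevation, 548.57 m.
Velocity head = total − piezometric = 548.859 − 548.57 = 0.289 m.
v = √(2g·h_v) = √(2 × 9.81 × 0.289) = 2.38 m/s.

v ≈ 2.38 m/s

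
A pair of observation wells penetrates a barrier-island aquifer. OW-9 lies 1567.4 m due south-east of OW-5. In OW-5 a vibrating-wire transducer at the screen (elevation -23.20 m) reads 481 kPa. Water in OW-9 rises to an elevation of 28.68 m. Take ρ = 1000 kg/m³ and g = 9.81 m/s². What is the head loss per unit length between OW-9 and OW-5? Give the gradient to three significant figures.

i ≈ 0.00182 m/m

Pressure head at OW-5: ψ = P/(ρg) = 481×1000 / (1000 × 9.81) = 49.03 m.
Total head at OW-5: h = z + ψ = -23.20 + 49.03 = 25.83 m.
Total head at OW-9: h = 28.68 m (water level in the piezometer is the total head).
Head difference: h(OW-5) − h(OW-9) = 25.83 − 28.68 = -2.85 m.
Hydraulic gradient: i = |Δh| / L = 2.85 / 1567.4 = 0.00182.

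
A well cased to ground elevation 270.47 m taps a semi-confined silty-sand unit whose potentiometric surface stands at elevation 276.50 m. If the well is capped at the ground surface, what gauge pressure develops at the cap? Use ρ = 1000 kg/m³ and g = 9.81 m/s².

P ≈ 59.2 kPa

Head above the cap: Δh = 276.50 − 270.47 = 6.03 m.
P = ρgΔh = 1000 × 9.81 × 6.03 = 59154 Pa ≈ 59.2 kPa.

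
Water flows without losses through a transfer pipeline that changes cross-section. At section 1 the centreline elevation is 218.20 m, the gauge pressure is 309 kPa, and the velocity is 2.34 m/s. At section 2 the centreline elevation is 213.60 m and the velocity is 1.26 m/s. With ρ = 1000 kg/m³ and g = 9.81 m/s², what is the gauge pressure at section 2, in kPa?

Pressure head at 1: ψ₁ = P₁/(ρg) = 309×1000 / (1000 × 9.81) = 31.50 m.
Velocity heads: v₁²/2g = 2.34²/19.62 = 0.279 m; v₂²/2g = 1.26²/19.62 = 0.081 m.
Total head H = z₁ + ψ₁ + v₁²/2g = 218.20 + 31.50 + 0.279 = 249.98 m.
ψ₂ = H − z₂ − v₂²/2g = 249.98 − 213.60 − 0.081 = 36.30 m.
P₂ = ρgψ₂ = 1000 × 9.81 × 36.30 ≈ 356 kPa.

P₂ ≈ 356 kPa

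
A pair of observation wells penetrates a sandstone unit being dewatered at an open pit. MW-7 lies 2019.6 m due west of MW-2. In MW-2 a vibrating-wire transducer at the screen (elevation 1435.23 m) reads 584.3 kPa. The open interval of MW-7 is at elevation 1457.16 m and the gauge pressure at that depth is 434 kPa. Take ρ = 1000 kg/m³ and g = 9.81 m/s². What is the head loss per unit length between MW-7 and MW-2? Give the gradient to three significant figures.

Pressure head at MW-2: ψ = P/(ρg) = 584.3×1000 / (1000 × 9.81) = 59.56 m.
Total head at MW-2: h = z + ψ = 1435.23 + 59.56 = 1494.79 m.
Pressure head at MW-7: ψ = P/(ρg) = 434×1000 / (1000 × 9.81) = 44.24 m.
Total head at MW-7: h = z + ψ = 1457.16 + 44.24 = 1501.40 m.
Head difference: h(MW-2) − h(MW-7) = 1494.79 − 1501.40 = -6.61 m.
Hydraulic gradient: i = |Δh| / L = 6.61 / 2019.6 = 0.00327.

i ≈ 0.00327 m/m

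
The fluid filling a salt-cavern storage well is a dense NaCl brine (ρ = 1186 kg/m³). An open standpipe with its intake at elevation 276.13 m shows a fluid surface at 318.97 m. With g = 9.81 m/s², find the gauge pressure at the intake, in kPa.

P ≈ 498 kPa

Pressure head ψ = h − z = 318.97 − 276.13 = 42.84 m.
P = ρgψ = 1186 × 9.81 × 42.84 = 498429 Pa ≈ 498 kPa.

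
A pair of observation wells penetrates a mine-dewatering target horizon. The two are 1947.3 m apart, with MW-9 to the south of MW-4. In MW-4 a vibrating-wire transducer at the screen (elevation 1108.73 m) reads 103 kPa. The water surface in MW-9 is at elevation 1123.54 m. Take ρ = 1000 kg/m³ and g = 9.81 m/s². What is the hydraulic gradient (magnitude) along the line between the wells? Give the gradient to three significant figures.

i ≈ 0.00221

Pressure head at MW-4: ψ = P/(ρg) = 103×1000 / (1000 × 9.81) = 10.50 m.
Total head at MW-4: h = z + ψ = 1108.73 + 10.50 = 1119.23 m.
Total head at MW-9: h = 1123.54 m (water level in the piezometer is the total head).
Head difference: h(MW-4) − h(MW-9) = 1119.23 − 1123.54 = -4.31 m.
Hydraulic gradient: i = |Δh| / L = 4.31 / 1947.3 = 0.00221.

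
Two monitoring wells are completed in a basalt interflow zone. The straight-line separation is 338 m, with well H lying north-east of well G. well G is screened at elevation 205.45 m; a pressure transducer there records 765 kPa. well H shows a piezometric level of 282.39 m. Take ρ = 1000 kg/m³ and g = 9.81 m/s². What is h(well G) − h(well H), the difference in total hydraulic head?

Pressure head at well G: ψ = P/(ρg) = 765×1000 / (1000 × 9.81) = 77.98 m.
Total head at well G: h = z + ψ = 205.45 + 77.98 = 283.43 m.
Total head at well H: h = 282.39 m (water level in the piezometer is the total head).
Head difference: h(well G) − h(well H) = 283.43 − 282.39 = 1.04 m.

Δh ≈ 1.04 m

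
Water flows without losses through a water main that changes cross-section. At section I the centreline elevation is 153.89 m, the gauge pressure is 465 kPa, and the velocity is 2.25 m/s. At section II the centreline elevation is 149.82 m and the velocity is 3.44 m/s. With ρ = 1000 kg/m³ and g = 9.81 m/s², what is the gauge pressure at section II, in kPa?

Pressure head at I: ψ₁ = P₁/(ρg) = 465×1000 / (1000 × 9.81) = 47.40 m.
Velocity heads: v₁²/2g = 2.25²/19.62 = 0.258 m; v₂²/2g = 3.44²/19.62 = 0.603 m.
Total head H = z₁ + ψ₁ + v₁²/2g = 153.89 + 47.40 + 0.258 = 201.55 m.
ψ₂ = H − z₂ − v₂²/2g = 201.55 − 149.82 − 0.603 = 51.13 m.
P₂ = ρgψ₂ = 1000 × 9.81 × 51.13 ≈ 502 kPa.

P₂ ≈ 502 kPa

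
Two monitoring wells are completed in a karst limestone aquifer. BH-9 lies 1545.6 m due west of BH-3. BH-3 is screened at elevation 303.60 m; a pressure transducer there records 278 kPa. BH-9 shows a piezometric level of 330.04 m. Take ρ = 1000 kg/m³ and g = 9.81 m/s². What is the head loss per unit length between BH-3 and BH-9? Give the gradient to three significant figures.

i ≈ 0.00123 m/m

Pressure head at BH-3: ψ = P/(ρg) = 278×1000 / (1000 × 9.81) = 28.34 m.
Total head at BH-3: h = z + ψ = 303.60 + 28.34 = 331.94 m.
Total head at BH-9: h = 330.04 m (water level in the piezometer is the total head).
Head difference: h(BH-3) − h(BH-9) = 331.94 − 330.04 = 1.90 m.
Hydraulic gradient: i = |Δh| / L = 1.90 / 1545.6 = 0.00123.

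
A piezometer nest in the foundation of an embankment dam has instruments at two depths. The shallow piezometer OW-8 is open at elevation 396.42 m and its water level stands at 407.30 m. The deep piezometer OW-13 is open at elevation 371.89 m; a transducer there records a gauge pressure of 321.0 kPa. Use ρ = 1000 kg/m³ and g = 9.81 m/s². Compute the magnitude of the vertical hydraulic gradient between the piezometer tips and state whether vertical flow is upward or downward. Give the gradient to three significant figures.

Total head at OW-8: h = 407.30 m (water level in the standpipe).
Pressure head at OW-13: ψ = P/(ρg) = 321.0×1000 / (1000 × 9.81) = 32.72 m.
Total head at OW-13: h = z + ψ = 371.89 + 32.72 = 404.61 m.
Δh = h(OW-8) − h(OW-13) = 407.30 − 404.61 = 2.69 m.
Vertical separation Δz = 396.42 − 371.89 = 24.53 m.
|i_v| = |Δh| / Δz = 2.69 / 24.53 = 0.110.
Head is higher in the shallow piezometer, so vertical flow is downward (recharge condition).

|i_v| ≈ 0.110; vertical flow is downward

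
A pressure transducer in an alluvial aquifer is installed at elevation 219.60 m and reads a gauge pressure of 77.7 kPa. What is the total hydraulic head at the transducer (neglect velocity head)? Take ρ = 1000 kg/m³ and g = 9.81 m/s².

ψ = P/(ρg) = 77.7×1000 / (1000 × 9.81) = 7.92 m.
h = z + ψ = 219.60 + 7.92 = 227.52 m.

h ≈ 227.52 m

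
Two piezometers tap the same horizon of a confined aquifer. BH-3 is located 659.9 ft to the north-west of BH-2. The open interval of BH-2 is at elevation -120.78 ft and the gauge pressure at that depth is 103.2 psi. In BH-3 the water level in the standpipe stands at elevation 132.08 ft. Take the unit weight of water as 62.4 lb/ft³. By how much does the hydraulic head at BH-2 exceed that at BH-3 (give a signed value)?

Δh ≈ -14.71 ft

Pressure head at BH-2: ψ = 144·P/γ = 144 × 103.2 / 62.4 = 238.15 ft.
Total head at BH-2: h = z + ψ = -120.78 + 238.15 = 117.37 ft.
Total head at BH-3: h = 132.08 ft (water level in the piezometer is the total head).
Head difference: h(BH-2) − h(BH-3) = 117.37 − 132.08 = -14.71 ft.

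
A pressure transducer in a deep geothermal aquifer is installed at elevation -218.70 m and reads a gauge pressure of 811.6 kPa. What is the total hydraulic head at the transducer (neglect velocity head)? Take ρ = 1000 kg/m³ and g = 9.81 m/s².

ψ = P/(ρg) = 811.6×1000 / (1000 × 9.81) = 82.73 m.
h = z + ψ = -218.70 + 82.73 = -135.97 m.

h ≈ -135.97 m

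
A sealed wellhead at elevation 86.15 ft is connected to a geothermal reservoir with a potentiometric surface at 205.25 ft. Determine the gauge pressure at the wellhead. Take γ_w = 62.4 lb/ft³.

P ≈ 51.6 psi

Head above the cap: Δh = 205.25 − 86.15 = 119.10 ft.
P = γΔh/144 = 62.4 × 119.10 / 144 = 51.6 psi.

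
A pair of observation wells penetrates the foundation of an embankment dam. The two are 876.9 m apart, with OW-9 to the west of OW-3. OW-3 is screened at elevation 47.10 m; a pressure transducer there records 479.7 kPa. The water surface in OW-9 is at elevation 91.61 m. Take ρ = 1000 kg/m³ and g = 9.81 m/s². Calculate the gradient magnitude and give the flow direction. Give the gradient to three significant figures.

i ≈ 0.00501; groundwater flows toward the west

Pressure head at OW-3: ψ = P/(ρg) = 479.7×1000 / (1000 × 9.81) = 48.90 m.
Total head at OW-3: h = z + ψ = 47.10 + 48.90 = 96.00 m.
Total head at OW-9: h = 91.61 m (water level in the piezometer is the total head).
Head difference: h(OW-3) − h(OW-9) = 96.00 − 91.61 = 4.39 m.
Hydraulic gradient: i = |Δh| / L = 4.39 / 876.9 = 0.00501.
Flow is from higher to lower head: from OW-3 toward OW-9, i.e. toward the west.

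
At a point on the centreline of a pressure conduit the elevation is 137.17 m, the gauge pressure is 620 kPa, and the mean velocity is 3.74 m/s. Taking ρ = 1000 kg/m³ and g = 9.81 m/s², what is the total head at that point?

Pressure head ψ = P/(ρg) = 620×1000 / (1000 × 9.81) = 63.20 m.
Velocity head = v²/(2g) = 3.74² / (2 × 9.81) = 0.713 m.
h = z + ψ + v²/(2g) = 137.17 + 63.20 + 0.713 = 201.08 m.

h ≈ 201.08 m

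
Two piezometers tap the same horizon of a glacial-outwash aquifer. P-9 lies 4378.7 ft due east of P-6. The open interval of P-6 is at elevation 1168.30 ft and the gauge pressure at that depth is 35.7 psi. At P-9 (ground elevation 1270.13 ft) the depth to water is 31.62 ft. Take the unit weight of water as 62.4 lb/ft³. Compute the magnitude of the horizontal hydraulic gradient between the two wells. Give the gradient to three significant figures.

Pressure head at P-6: ψ = 144·P/γ = 144 × 35.7 / 62.4 = 82.38 ft.
Total head at P-6: h = z + ψ = 1168.30 + 82.38 = 1250.68 ft.
Total head at P-9: h = 1270.13 − 31.62 = 1238.51 ft.
Head difference: h(P-6) − h(P-9) = 1250.68 − 1238.51 = 12.17 ft.
Hydraulic gradient: i = |Δh| / L = 12.17 / 4378.7 = 0.00278.

i ≈ 0.00278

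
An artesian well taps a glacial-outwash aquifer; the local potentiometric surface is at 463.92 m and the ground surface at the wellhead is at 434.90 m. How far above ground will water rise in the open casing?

≈ 29.02 m above ground

Water rises to the potentiometric surface, so the rise above ground = 463.92 − 434.90 = 29.02 m.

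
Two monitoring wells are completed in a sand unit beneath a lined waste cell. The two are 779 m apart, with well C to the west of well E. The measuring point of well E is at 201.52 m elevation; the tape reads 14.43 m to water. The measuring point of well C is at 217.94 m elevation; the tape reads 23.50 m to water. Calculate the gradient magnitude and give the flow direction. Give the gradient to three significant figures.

Total head at well E: h = 201.52 − 14.43 = 187.09 m.
Total head at well C: h = 217.94 − 23.50 = 194.44 m.
Head difference: h(well E) − h(well C) = 187.09 − 194.44 = -7.35 m.
Hydraulic gradient: i = |Δh| / L = 7.35 / 779 = 0.00944.
Flow is from higher to lower head: from well C toward well E, i.e. toward the east.

i ≈ 0.00944; groundwater flows toward the east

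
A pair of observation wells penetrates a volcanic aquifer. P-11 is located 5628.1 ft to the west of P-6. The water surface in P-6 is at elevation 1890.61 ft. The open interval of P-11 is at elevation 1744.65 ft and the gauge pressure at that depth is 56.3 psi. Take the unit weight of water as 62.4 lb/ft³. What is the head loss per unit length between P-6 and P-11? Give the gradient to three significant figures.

Total head at P-6: h = 1890.61 ft (water level in the piezometer is the total head).
Pressure head at P-11: ψ = 144·P/γ = 144 × 56.3 / 62.4 = 129.92 ft.
Total head at P-11: h = z + ψ = 1744.65 + 129.92 = 1874.57 ft.
Head difference: h(P-6) − h(P-11) = 1890.61 − 1874.57 = 16.04 ft.
Hydraulic gradient: i = |Δh| / L = 16.04 / 5628.1 = 0.00285.

i ≈ 0.00285 ft/ft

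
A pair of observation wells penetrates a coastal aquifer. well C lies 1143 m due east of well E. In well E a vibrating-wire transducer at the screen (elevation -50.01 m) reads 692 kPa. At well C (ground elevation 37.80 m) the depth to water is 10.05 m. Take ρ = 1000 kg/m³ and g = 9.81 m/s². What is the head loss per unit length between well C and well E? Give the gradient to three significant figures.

Pressure head at well E: ψ = P/(ρg) = 692×1000 / (1000 × 9.81) = 70.54 m.
Total head at well E: h = z + ψ = -50.01 + 70.54 = 20.53 m.
Total head at well C: h = 37.80 − 10.05 = 27.75 m.
Head difference: h(well E) − h(well C) = 20.53 − 27.75 = -7.22 m.
Hydraulic gradient: i = |Δh| / L = 7.22 / 1143 = 0.00632.

i ≈ 0.00632 m/m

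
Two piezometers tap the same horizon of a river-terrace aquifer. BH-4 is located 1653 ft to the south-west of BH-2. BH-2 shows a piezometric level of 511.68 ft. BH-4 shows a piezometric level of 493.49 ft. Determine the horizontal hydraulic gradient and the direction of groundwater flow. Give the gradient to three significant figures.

Total head at BH-2: h = 511.68 ft (water level in the piezometer is the total head).
Total head at BH-4: h = 493.49 ft (water level in the piezometer is the total head).
Head difference: h(BH-2) − h(BH-4) = 511.68 − 493.49 = 18.19 ft.
Hydraulic gradient: i = |Δh| / L = 18.19 / 1653 = 0.0110.
Flow is from higher to lower head: from BH-2 toward BH-4, i.e. toward the south-west.

i ≈ 0.0110; groundwater flows toward the south-west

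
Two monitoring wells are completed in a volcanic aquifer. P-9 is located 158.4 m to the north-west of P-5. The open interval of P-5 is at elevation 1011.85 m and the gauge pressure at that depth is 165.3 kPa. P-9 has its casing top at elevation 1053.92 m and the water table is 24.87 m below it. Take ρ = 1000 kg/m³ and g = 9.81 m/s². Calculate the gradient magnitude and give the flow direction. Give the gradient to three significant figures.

Pressure head at P-5: ψ = P/(ρg) = 165.3×1000 / (1000 × 9.81) = 16.85 m.
Total head at P-5: h = z + ψ = 1011.85 + 16.85 = 1028.70 m.
Total head at P-9: h = 1053.92 − 24.87 = 1029.05 m.
Head difference: h(P-5) − h(P-9) = 1028.70 − 1029.05 = -0.35 m.
Hydraulic gradient: i = |Δh| / L = 0.35 / 158.4 = 0.00221.
Flow is from higher to lower head: from P-9 toward P-5, i.e. toward the south-east.

i ≈ 0.00221; groundwater flows toward the south-east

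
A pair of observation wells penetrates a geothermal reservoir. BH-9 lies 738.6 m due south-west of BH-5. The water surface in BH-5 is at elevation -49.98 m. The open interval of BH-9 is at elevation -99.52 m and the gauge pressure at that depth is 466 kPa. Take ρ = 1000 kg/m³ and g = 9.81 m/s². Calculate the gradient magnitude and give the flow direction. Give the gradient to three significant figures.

i ≈ 0.00276; groundwater flows toward the south-west

Total head at BH-5: h = -49.98 m (water level in the piezometer is the total head).
Pressure head at BH-9: ψ = P/(ρg) = 466×1000 / (1000 × 9.81) = 47.50 m.
Total head at BH-9: h = z + ψ = -99.52 + 47.50 = -52.02 m.
Head difference: h(BH-5) − h(BH-9) = -49.98 − (-52.02) = 2.04 m.
Hydraulic gradient: i = |Δh| / L = 2.04 / 738.6 = 0.00276.
Flow is from higher to lower head: from BH-5 toward BH-9, i.e. toward the south-west.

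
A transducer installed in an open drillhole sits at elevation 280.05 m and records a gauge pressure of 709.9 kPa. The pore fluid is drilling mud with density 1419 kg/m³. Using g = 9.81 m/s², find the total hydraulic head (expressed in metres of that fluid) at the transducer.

ψ = P/(ρg) = 709.9×1000 / (1419 × 9.81) = 51.00 m.
h = z + ψ = 280.05 + 51.00 = 331.05 m.

h ≈ 331.05 m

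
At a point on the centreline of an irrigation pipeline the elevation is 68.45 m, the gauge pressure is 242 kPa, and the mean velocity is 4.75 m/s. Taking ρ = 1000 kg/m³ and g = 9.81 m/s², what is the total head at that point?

h ≈ 94.27 m

Pressure head ψ = P/(ρg) = 242×1000 / (1000 × 9.81) = 24.67 m.
Velocity head = v²/(2g) = 4.75² / (2 × 9.81) = 1.150 m.
h = z + ψ + v²/(2g) = 68.45 + 24.67 + 1.150 = 94.27 m.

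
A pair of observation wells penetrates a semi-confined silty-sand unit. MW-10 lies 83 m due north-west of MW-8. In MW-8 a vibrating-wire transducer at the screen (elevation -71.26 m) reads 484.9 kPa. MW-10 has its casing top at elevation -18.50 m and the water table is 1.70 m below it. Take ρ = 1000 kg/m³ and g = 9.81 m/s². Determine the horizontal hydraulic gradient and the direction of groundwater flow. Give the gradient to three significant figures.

Pressure head at MW-8: ψ = P/(ρg) = 484.9×1000 / (1000 × 9.81) = 49.43 m.
Total head at MW-8: h = z + ψ = -71.26 + 49.43 = -21.83 m.
Total head at MW-10: h = -18.50 − 1.70 = -20.20 m.
Head difference: h(MW-8) − h(MW-10) = -21.83 − (-20.20) = -1.63 m.
Hydraulic gradient: i = |Δh| / L = 1.63 / 83 = 0.0196.
Flow is from higher to lower head: from MW-10 toward MW-8, i.e. toward the south-east.

i ≈ 0.0196; groundwater flows toward the south-east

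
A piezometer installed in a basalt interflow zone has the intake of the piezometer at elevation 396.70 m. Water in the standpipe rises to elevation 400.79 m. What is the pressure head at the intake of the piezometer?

Total head h = 400.79 m (the water-surface elevation in the piezometer).
Pressure head ψ = h − z = 400.79 − 396.70 = 4.09 m.

ψ ≈ 4.09 m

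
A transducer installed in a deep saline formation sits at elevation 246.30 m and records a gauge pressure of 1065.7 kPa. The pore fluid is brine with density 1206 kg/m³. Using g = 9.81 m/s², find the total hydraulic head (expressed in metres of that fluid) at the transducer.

h ≈ 336.38 m

ψ = P/(ρg) = 1065.7×1000 / (1206 × 9.81) = 90.08 m.
h = z + ψ = 246.30 + 90.08 = 336.38 m.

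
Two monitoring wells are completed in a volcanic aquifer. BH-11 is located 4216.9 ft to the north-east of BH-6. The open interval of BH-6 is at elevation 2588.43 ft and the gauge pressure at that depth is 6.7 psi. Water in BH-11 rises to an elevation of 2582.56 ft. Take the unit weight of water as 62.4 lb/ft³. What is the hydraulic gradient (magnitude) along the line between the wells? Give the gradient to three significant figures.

Pressure head at BH-6: ψ = 144·P/γ = 144 × 6.7 / 62.4 = 15.46 ft.
Total head at BH-6: h = z + ψ = 2588.43 + 15.46 = 2603.89 ft.
Total head at BH-11: h = 2582.56 ft (water level in the piezometer is the total head).
Head difference: h(BH-6) − h(BH-11) = 2603.89 − 2582.56 = 21.33 ft.
Hydraulic gradient: i = |Δh| / L = 21.33 / 4216.9 = 0.00506.

i ≈ 0.00506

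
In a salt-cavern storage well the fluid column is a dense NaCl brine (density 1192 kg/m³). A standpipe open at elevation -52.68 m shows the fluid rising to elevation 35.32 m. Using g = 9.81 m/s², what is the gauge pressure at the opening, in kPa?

Pressure head ψ = h − z = 35.32 − (-52.68) = 88.00 m.
P = ρgψ = 1192 × 9.81 × 88.00 = 1029030 Pa ≈ 1030 kPa.

P ≈ 1030 kPa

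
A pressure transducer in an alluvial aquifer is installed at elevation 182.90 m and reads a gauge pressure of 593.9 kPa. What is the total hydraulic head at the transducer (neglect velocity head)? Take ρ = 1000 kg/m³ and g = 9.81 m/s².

ψ = P/(ρg) = 593.9×1000 / (1000 × 9.81) = 60.54 m.
h = z + ψ = 182.90 + 60.54 = 243.44 m.

h ≈ 243.44 m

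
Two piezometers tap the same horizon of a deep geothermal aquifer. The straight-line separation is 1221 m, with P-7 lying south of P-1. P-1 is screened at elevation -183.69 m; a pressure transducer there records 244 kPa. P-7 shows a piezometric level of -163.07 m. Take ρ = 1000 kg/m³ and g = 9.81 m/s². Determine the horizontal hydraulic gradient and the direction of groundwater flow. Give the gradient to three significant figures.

Pressure head at P-1: ψ = P/(ρg) = 244×1000 / (1000 × 9.81) = 24.87 m.
Total head at P-1: h = z + ψ = -183.69 + 24.87 = -158.82 m.
Total head at P-7: h = -163.07 m (water level in the piezometer is the total head).
Head difference: h(P-1) − h(P-7) = -158.82 − (-163.07) = 4.25 m.
Hydraulic gradient: i = |Δh| / L = 4.25 / 1221 = 0.00348.
Flow is from higher to lower head: from P-1 toward P-7, i.e. toward the south.

i ≈ 0.00348; groundwater flows toward the south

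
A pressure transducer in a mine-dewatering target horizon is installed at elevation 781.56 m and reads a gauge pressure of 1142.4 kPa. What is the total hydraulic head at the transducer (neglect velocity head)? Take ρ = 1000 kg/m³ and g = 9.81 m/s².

h ≈ 898.01 m

ψ = P/(ρg) = 1142.4×1000 / (1000 × 9.81) = 116.45 m.
h = z + ψ = 781.56 + 116.45 = 898.01 m.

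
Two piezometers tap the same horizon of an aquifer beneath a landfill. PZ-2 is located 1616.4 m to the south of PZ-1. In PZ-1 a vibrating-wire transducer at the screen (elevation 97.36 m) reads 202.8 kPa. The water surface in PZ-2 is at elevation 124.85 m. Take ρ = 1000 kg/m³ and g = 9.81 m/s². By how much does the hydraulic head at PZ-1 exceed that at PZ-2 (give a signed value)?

Δh ≈ -6.82 m

Pressure head at PZ-1: ψ = P/(ρg) = 202.8×1000 / (1000 × 9.81) = 20.67 m.
Total head at PZ-1: h = z + ψ = 97.36 + 20.67 = 118.03 m.
Total head at PZ-2: h = 124.85 m (water level in the piezometer is the total head).
Head difference: h(PZ-1) − h(PZ-2) = 118.03 − 124.85 = -6.82 m.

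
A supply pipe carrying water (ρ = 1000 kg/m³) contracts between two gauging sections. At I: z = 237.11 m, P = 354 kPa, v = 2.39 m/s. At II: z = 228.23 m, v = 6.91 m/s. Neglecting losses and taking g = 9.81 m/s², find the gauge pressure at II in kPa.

P₂ ≈ 420 kPa

Pressure head at I: ψ₁ = P₁/(ρg) = 354×1000 / (1000 × 9.81) = 36.09 m.
Velocity heads: v₁²/2g = 2.39²/19.62 = 0.291 m; v₂²/2g = 6.91²/19.62 = 2.434 m.
Total head H = z₁ + ψ₁ + v₁²/2g = 237.11 + 36.09 + 0.291 = 273.49 m.
ψ₂ = H − z₂ − v₂²/2g = 273.49 − 228.23 − 2.434 = 42.83 m.
P₂ = ρgψ₂ = 1000 × 9.81 × 42.83 ≈ 420 kPa.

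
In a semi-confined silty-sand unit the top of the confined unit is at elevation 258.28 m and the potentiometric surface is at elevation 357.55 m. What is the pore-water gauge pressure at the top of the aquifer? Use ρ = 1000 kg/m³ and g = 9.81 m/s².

Pressure head at the aquifer top: ψ = h − z = 357.55 − 258.28 = 99.27 m.
P = ρgψ = 1000 × 9.81 × 99.27 = 973839 Pa ≈ 974 kPa.

P ≈ 974 kPa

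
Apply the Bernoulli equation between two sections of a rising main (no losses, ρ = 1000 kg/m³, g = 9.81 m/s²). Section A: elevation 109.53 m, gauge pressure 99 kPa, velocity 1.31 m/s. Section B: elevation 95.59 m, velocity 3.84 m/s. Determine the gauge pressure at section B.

P₂ ≈ 229 kPa

Pressure head at A: ψ₁ = P₁/(ρg) = 99×1000 / (1000 × 9.81) = 10.09 m.
Velocity heads: v₁²/2g = 1.31²/19.62 = 0.087 m; v₂²/2g = 3.84²/19.62 = 0.752 m.
Total head H = z₁ + ψ₁ + v₁²/2g = 109.53 + 10.09 + 0.087 = 119.71 m.
ψ₂ = H − z₂ − v₂²/2g = 119.71 − 95.59 − 0.752 = 23.37 m.
P₂ = ρgψ₂ = 1000 × 9.81 × 23.37 ≈ 229 kPa.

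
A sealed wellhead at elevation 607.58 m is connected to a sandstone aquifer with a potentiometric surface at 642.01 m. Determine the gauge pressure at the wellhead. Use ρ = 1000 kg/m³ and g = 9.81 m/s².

P ≈ 338 kPa

Head above the cap: Δh = 642.01 − 607.58 = 34.43 m.
P = ρgΔh = 1000 × 9.81 × 34.43 = 337758 Pa ≈ 338 kPa.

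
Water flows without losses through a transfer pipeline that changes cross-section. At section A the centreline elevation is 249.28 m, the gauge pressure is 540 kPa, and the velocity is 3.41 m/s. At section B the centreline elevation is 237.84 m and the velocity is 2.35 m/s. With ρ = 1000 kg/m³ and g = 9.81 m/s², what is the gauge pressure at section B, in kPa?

P₂ ≈ 655 kPa

Pressure head at A: ψ₁ = P₁/(ρg) = 540×1000 / (1000 × 9.81) = 55.05 m.
Velocity heads: v₁²/2g = 3.41²/19.62 = 0.593 m; v₂²/2g = 2.35²/19.62 = 0.281 m.
Total head H = z₁ + ψ₁ + v₁²/2g = 249.28 + 55.05 + 0.593 = 304.92 m.
ψ₂ = H − z₂ − v₂²/2g = 304.92 − 237.84 − 0.281 = 66.80 m.
P₂ = ρgψ₂ = 1000 × 9.81 × 66.80 ≈ 655 kPa.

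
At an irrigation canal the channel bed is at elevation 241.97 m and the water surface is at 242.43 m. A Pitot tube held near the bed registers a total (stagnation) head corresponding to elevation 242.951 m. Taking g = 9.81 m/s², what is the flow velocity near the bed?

Near the bed, under hydrostatic conditions, the piezometric head (z + ψ) equals the free-surface elevation, 242.43 m.
Velocity head = total − piezometric = 242.951 − 242.43 = 0.521 m.
v = √(2g·h_v) = √(2 × 9.81 × 0.521) = 3.20 m/s.

v ≈ 3.20 m/s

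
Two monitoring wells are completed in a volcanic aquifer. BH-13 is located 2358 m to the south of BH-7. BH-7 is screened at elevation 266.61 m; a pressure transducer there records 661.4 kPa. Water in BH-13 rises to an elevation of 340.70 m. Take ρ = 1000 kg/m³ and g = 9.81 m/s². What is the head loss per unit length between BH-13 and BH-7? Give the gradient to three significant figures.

Pressure head at BH-7: ψ = P/(ρg) = 661.4×1000 / (1000 × 9.81) = 67.42 m.
Total head at BH-7: h = z + ψ = 266.61 + 67.42 = 334.03 m.
Total head at BH-13: h = 340.70 m (water level in the piezometer is the total head).
Head difference: h(BH-7) − h(BH-13) = 334.03 − 340.70 = -6.67 m.
Hydraulic gradient: i = |Δh| / L = 6.67 / 2358 = 0.00283.

i ≈ 0.00283 m/m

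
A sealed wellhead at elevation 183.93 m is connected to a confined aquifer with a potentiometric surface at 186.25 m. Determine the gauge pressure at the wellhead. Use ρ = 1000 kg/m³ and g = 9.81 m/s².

P ≈ 22.8 kPa

Head above the cap: Δh = 186.25 − 183.93 = 2.32 m.
P = ρgΔh = 1000 × 9.81 × 2.32 = 22759 Pa ≈ 22.8 kPa.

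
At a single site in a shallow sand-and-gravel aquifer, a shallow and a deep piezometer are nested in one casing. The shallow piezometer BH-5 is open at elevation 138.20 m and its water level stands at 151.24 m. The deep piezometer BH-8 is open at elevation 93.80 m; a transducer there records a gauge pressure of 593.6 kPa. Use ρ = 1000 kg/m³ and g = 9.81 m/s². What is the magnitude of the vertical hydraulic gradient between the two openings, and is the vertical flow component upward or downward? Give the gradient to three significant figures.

|i_v| ≈ 0.0691; vertical flow is upward

Total head at BH-5: h = 151.24 m (water level in the standpipe).
Pressure head at BH-8: ψ = P/(ρg) = 593.6×1000 / (1000 × 9.81) = 60.51 m.
Total head at BH-8: h = z + ψ = 93.80 + 60.51 = 154.31 m.
Δh = h(BH-5) − h(BH-8) = 151.24 − 154.31 = -3.07 m.
Vertical separation Δz = 138.20 − 93.80 = 44.40 m.
|i_v| = |Δh| / Δz = 3.07 / 44.40 = 0.0691.
Head is higher in the deep piezometer, so vertical flow is upward (discharge condition).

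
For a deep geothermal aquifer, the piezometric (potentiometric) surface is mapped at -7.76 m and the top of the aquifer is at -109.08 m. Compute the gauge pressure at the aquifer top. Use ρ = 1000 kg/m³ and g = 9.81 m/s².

P ≈ 994 kPa

Pressure head at the aquifer top: ψ = h − z = -7.76 − (-109.08) = 101.32 m.
P = ρgψ = 1000 × 9.81 × 101.32 = 993949 Pa ≈ 994 kPa.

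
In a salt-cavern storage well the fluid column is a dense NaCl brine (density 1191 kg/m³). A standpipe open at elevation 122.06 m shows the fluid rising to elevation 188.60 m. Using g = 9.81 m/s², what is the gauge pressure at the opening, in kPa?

Pressure head ψ = h − z = 188.60 − 122.06 = 66.54 m.
P = ρgψ = 1191 × 9.81 × 66.54 = 777434 Pa ≈ 777 kPa.

P ≈ 777 kPa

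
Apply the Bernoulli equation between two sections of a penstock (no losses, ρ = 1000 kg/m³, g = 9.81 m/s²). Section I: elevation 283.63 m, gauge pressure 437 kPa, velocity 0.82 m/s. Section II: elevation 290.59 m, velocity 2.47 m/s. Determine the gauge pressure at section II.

Pressure head at I: ψ₁ = P₁/(ρg) = 437×1000 / (1000 × 9.81) = 44.55 m.
Velocity heads: v₁²/2g = 0.82²/19.62 = 0.034 m; v₂²/2g = 2.47²/19.62 = 0.311 m.
Total head H = z₁ + ψ₁ + v₁²/2g = 283.63 + 44.55 + 0.034 = 328.21 m.
ψ₂ = H − z₂ − v₂²/2g = 328.21 − 290.59 − 0.311 = 37.31 m.
P₂ = ρgψ₂ = 1000 × 9.81 × 37.31 ≈ 366 kPa.

P₂ ≈ 366 kPa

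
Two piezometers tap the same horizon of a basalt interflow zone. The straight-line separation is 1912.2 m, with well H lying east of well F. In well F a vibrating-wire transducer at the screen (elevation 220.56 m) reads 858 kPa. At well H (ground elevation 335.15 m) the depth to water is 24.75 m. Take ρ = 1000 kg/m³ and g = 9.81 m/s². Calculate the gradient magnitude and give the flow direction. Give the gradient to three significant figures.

i ≈ 0.00124; groundwater flows toward the west

Pressure head at well F: ψ = P/(ρg) = 858×1000 / (1000 × 9.81) = 87.46 m.
Total head at well F: h = z + ψ = 220.56 + 87.46 = 308.02 m.
Total head at well H: h = 335.15 − 24.75 = 310.40 m.
Head difference: h(well F) − h(well H) = 308.02 − 310.40 = -2.38 m.
Hydraulic gradient: i = |Δh| / L = 2.38 / 1912.2 = 0.00124.
Flow is from higher to lower head: from well H toward well F, i.e. toward the west.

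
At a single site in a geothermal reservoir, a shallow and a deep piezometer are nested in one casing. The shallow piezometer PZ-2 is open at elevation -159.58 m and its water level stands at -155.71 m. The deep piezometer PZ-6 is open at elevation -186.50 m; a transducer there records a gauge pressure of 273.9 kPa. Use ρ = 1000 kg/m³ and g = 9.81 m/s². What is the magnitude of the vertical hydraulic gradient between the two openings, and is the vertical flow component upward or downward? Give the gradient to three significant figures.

|i_v| ≈ 0.107; vertical flow is downward

Total head at PZ-2: h = -155.71 m (water level in the standpipe).
Pressure head at PZ-6: ψ = P/(ρg) = 273.9×1000 / (1000 × 9.81) = 27.92 m.
Total head at PZ-6: h = z + ψ = -186.50 + 27.92 = -158.58 m.
Δh = h(PZ-2) − h(PZ-6) = -155.71 − (-158.58) = 2.87 m.
Vertical separation Δz = -159.58 − (-186.50) = 26.92 m.
|i_v| = |Δh| / Δz = 2.87 / 26.92 = 0.107.
Head is higher in the shallow piezometer, so vertical flow is downward (recharge condition).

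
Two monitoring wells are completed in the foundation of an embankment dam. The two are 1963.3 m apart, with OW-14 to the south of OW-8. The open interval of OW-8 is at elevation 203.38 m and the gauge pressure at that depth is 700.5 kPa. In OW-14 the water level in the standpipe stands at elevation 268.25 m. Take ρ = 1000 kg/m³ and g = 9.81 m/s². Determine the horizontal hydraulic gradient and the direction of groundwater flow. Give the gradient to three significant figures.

Pressure head at OW-8: ψ = P/(ρg) = 700.5×1000 / (1000 × 9.81) = 71.41 m.
Total head at OW-8: h = z + ψ = 203.38 + 71.41 = 274.79 m.
Total head at OW-14: h = 268.25 m (water level in the piezometer is the total head).
Head difference: h(OW-8) − h(OW-14) = 274.79 − 268.25 = 6.54 m.
Hydraulic gradient: i = |Δh| / L = 6.54 / 1963.3 = 0.00333.
Flow is from higher to lower head: from OW-8 toward OW-14, i.e. toward the south.

i ≈ 0.00333; groundwater flows toward the south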